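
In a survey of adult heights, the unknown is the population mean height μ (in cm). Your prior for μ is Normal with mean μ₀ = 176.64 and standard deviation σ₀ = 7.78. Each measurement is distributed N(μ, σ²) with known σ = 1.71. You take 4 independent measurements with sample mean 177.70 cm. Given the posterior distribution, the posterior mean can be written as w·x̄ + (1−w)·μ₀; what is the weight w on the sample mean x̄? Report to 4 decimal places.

0.9881

For Normal data with known variance σ², a Normal(μ₀, σ₀²) prior on μ is conjugate. Posterior precision = 1/σ₀² + n/σ²; posterior mean is the precision-weighted average of μ₀ and x̄.
σ₀² = 7.78² = 60.5284, σ² = 1.71² = 2.9241. Prior precision 1/σ₀² = 1/60.5284; data precision n/σ² = 4/2.9241.
w = (n/σ²)/(1/σ₀² + n/σ²) = n·σ₀²/(σ² + n·σ₀²) = 4·60.5284/(2.9241 + 4·60.5284) = 242.1136/245.0377 = 0.9881.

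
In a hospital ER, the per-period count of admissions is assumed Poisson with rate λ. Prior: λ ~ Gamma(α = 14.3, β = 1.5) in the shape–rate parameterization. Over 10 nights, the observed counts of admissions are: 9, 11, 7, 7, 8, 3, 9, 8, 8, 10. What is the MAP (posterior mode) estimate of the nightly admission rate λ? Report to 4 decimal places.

With a Gamma(shape α, rate β) prior, the Poisson likelihood is conjugate: the posterior is Gamma(α + ΣXᵢ, β + n).
Sum of counts S = 80 over n = 10 nights.
Posterior: Gamma(α+S, β+n) = Gamma(14.3+80, 1.5+10) = Gamma(94.3, 11.5).
Mode of Gamma(α,β) for α≥1 is (α−1)/β = 93.3/11.5 = 8.1130.

8.1130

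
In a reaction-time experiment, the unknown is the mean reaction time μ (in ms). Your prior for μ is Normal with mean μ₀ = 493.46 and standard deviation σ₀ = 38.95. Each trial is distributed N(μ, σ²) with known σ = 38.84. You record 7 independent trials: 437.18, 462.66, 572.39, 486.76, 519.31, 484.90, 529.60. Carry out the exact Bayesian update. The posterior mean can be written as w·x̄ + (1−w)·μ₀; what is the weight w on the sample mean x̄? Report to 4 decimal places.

For Normal data with known variance σ², a Normal(μ₀, σ₀²) prior on μ is conjugate. Posterior precision = 1/σ₀² + n/σ²; posterior mean is the precision-weighted average of μ₀ and x̄.
σ₀² = 38.95² = 1517.1025, σ² = 38.84² = 1508.5456. Prior precision 1/σ₀² = 1/1517.1025; data precision n/σ² = 7/1508.5456.
w = (n/σ²)/(1/σ₀² + n/σ²) = n·σ₀²/(σ² + n·σ₀²) = 7·1517.1025/(1508.5456 + 7·1517.1025) = 10619.7175/12128.2631 = 0.8756.

0.8756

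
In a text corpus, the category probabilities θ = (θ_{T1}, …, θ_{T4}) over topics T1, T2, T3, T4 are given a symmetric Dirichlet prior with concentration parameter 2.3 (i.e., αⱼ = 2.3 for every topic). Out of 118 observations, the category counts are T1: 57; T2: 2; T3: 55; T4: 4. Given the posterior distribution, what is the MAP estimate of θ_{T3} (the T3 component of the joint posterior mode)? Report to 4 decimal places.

0.4570

The Dirichlet prior is conjugate to the Multinomial likelihood: each posterior αⱼ = prior αⱼ + observed count nⱼ.
Posterior concentration: (59.3, 4.3, 57.3, 6.3), total = 127.2.
Joint mode component: (α_{T3}−1)/(Σα−K) = 56.3/123.2 = 0.4570.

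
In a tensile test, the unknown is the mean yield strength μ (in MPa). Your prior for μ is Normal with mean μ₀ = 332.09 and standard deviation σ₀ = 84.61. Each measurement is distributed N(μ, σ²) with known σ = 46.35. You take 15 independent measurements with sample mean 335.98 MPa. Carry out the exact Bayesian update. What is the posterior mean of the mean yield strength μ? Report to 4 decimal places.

335.9037

For Normal data with known variance σ², a Normal(μ₀, σ₀²) prior on μ is conjugate. Posterior precision = 1/σ₀² + n/σ²; posterior mean is the precision-weighted average of μ₀ and x̄.
n·x̄ = 15·335.98 = 5039.7.
σ₀² = 84.61² = 7158.8521, σ² = 46.35² = 2148.3225; σ² + n·σ₀² = 2148.3225 + 15·7158.8521 = 109531.104.
Posterior mean = (μ₀/σ₀² + n·x̄/σ²)/(1/σ₀² + n/σ²) = (σ²·μ₀ + σ₀²·n·x̄)/(σ² + n·σ₀²) = (2148.3225·332.09 + 7158.8521·5039.7)/109531.104 = 36791903.347395/109531.104 = 335.9037.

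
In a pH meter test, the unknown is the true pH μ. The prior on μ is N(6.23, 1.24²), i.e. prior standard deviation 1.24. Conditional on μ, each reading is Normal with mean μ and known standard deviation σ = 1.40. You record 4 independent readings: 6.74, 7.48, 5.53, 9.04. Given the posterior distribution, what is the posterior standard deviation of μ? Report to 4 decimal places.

0.6096

For Normal data with known variance σ², a Normal(μ₀, σ₀²) prior on μ is conjugate. Posterior precision = 1/σ₀² + n/σ²; posterior mean is the precision-weighted average of μ₀ and x̄.
σ₀² = 1.24² = 1.5376, σ² = 1.40² = 1.96; σ² + n·σ₀² = 1.96 + 4·1.5376 = 8.1104.
Posterior precision = 1/σ₀² + n/σ² = 1/1.5376 + 4/1.96 = (σ² + n·σ₀²)/(σ₀²σ²) = 8.1104/(1.5376·1.96); posterior variance σₙ² = σ₀²σ²/(σ² + n·σ₀²) = 1.5376·1.96/8.1104 = 0.371584.
Posterior SD = √σₙ² = √(1.5376·1.96/8.1104) = 0.6096.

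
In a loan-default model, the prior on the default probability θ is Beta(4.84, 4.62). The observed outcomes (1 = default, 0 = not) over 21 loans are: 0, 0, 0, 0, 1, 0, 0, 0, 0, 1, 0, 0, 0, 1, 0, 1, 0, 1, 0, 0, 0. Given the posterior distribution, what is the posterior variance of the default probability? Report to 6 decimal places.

0.006951

The Beta prior is conjugate to a Binomial/Bernoulli likelihood; the update adds successes to α and failures to β.
Posterior: Beta(α+k, β+n−k) = Beta(4.84+5, 4.62+16) = Beta(9.84, 20.62).
Var = αβ/((α+β)²(α+β+1)) = 9.84·20.62/(30.46²·31.46) = 0.006951.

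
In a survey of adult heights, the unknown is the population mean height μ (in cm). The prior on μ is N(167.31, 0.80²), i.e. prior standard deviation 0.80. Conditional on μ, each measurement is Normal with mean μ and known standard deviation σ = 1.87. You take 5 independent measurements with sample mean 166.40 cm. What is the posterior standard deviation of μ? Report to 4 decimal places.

For Normal data with known variance σ², a Normal(μ₀, σ₀²) prior on μ is conjugate. Posterior precision = 1/σ₀² + n/σ²; posterior mean is the precision-weighted average of μ₀ and x̄.
σ₀² = 0.80² = 0.64, σ² = 1.87² = 3.4969; σ² + n·σ₀² = 3.4969 + 5·0.64 = 6.6969.
Posterior precision = 1/σ₀² + n/σ² = 1/0.64 + 5/3.4969 = (σ² + n·σ₀²)/(σ₀²σ²) = 6.6969/(0.64·3.4969); posterior variance σₙ² = σ₀²σ²/(σ² + n·σ₀²) = 0.64·3.4969/6.6969 = 0.334187.
Posterior SD = √σₙ² = √(0.64·3.4969/6.6969) = 0.5781.

0.5781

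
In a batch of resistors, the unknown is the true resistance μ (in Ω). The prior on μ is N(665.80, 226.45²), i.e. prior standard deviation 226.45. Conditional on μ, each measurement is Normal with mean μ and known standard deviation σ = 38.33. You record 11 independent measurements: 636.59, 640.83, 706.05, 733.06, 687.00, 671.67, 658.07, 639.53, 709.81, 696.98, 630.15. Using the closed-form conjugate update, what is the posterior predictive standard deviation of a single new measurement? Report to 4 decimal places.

40.0300

For Normal data with known variance σ², a Normal(μ₀, σ₀²) prior on μ is conjugate. Posterior precision = 1/σ₀² + n/σ²; posterior mean is the precision-weighted average of μ₀ and x̄.
σ₀² = 226.45² = 51279.6025, σ² = 38.33² = 1469.1889; σ² + n·σ₀² = 1469.1889 + 11·51279.6025 = 565544.8164.
Posterior precision = 1/σ₀² + n/σ² = 1/51279.6025 + 11/1469.1889 = (σ² + n·σ₀²)/(σ₀²σ²) = 565544.8164/(51279.6025·1469.1889); posterior variance σₙ² = σ₀²σ²/(σ² + n·σ₀²) = 51279.6025·1469.1889/565544.8164 = 133.215654.
Predictive variance for one new observation = σₙ² + σ² = 51279.6025·1469.1889/565544.8164 + 1469.1889 = σ²·(σ₀² + 565544.8164)/565544.8164 = 1469.1889·616824.4189/565544.8164 = 1602.404554; SD = √(1469.1889·616824.4189/565544.8164) = 40.0300.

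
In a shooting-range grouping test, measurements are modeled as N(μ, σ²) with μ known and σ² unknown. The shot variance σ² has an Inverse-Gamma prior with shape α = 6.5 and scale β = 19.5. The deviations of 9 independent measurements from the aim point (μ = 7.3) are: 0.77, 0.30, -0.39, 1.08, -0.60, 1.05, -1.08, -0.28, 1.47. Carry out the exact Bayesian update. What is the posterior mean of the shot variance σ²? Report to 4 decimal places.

With known mean μ and an Inverse-Gamma(α, β) prior on σ², the Normal likelihood is conjugate: posterior is Inv-Gamma(α + n/2, β + Σ(xᵢ−μ)²/2).
Σ(xᵢ−μ)² = (0.77)² + (0.30)² + (-0.39)² + (1.08)² + (-0.60)² + (1.05)² + (-1.08)² + (-0.28)² + (1.47)² = 6.8696.
Posterior: Inv-Gamma(6.5 + 9/2, 19.5 + 6.8696/2) = Inv-Gamma(11.00, 22.93480).
E[σ²|data] = β/(α−1) = 22.93480/10.00 = 2.2935.

2.2935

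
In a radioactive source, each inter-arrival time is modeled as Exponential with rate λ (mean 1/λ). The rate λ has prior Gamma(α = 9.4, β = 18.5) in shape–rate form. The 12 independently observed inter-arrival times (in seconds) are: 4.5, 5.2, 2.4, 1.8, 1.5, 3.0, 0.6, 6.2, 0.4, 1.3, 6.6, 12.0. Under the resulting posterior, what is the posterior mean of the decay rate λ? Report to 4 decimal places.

0.3344

With a Gamma(shape α, rate β) prior on the exponential rate λ, the posterior after n observations with total T = Σxᵢ is Gamma(α+n, β+T).
Sum of observations T = 45.5 seconds; n = 12.
Posterior: Gamma(9.4+12, 18.5+45.5) = Gamma(21.4, 64.0).
Posterior mean of λ = α/β = 21.4/64.0 = 0.3344.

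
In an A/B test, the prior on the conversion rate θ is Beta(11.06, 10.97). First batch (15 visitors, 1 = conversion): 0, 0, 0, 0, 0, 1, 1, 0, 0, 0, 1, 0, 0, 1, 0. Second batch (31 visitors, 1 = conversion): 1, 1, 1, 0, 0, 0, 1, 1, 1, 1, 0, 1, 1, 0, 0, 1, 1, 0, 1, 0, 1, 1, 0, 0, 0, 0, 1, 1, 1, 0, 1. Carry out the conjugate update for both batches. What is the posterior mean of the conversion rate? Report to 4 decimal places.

0.4860

The Beta prior is conjugate to a Binomial/Bernoulli likelihood; the update adds successes to α and failures to β.
After batch 1: Beta(11.06+4, 10.97+11) = Beta(15.06, 21.97).
After batch 2: Beta(15.06+18, 21.97+13) = Beta(33.06, 34.97).
Posterior mean = α/(α+β) = 33.06/68.03 = 0.4860.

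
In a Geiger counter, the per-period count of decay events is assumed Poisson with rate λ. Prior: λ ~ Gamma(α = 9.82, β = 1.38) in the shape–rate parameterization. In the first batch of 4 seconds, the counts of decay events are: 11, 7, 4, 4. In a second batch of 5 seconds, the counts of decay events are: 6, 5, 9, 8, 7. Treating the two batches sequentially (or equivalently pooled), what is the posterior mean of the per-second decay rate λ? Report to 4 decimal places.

With a Gamma(shape α, rate β) prior, the Poisson likelihood is conjugate: the posterior is Gamma(α + ΣXᵢ, β + n).
Batch 1: sum of counts S = 26 over n = 4 seconds.
After batch 1: Gamma(α+S, β+n) = Gamma(9.82+26, 1.38+4) = Gamma(35.82, 5.38).
Batch 2: sum of counts S = 35 over n = 5 seconds.
After batch 2: Gamma(α+S, β+n) = Gamma(35.82+35, 5.38+5) = Gamma(70.82, 10.38).
Posterior mean = α/β = 70.82/10.38 = 6.8227.

6.8227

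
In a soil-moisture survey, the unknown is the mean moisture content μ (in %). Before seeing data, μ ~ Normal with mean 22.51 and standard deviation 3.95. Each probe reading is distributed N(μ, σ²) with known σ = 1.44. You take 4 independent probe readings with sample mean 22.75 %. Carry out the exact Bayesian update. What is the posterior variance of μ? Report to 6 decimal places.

0.501730

For Normal data with known variance σ², a Normal(μ₀, σ₀²) prior on μ is conjugate. Posterior precision = 1/σ₀² + n/σ²; posterior mean is the precision-weighted average of μ₀ and x̄.
σ₀² = 3.95² = 15.6025, σ² = 1.44² = 2.0736; σ² + n·σ₀² = 2.0736 + 4·15.6025 = 64.4836.
Posterior precision = 1/σ₀² + n/σ² = 1/15.6025 + 4/2.0736 = (σ² + n·σ₀²)/(σ₀²σ²) = 64.4836/(15.6025·2.0736); posterior variance σₙ² = σ₀²σ²/(σ² + n·σ₀²) = 15.6025·2.0736/64.4836 = 0.501730.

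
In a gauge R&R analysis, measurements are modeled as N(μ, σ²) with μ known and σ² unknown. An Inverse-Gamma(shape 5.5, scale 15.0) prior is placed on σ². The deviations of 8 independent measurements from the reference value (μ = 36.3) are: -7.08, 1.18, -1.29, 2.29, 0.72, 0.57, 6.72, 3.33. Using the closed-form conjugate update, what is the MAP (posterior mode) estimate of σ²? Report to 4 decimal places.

With known mean μ and an Inverse-Gamma(α, β) prior on σ², the Normal likelihood is conjugate: posterior is Inv-Gamma(α + n/2, β + Σ(xᵢ−μ)²/2).
Σ(xᵢ−μ)² = (-7.08)² + (1.18)² + (-1.29)² + (2.29)² + (0.72)² + (0.57)² + (6.72)² + (3.33)² = 115.5176.
Posterior: Inv-Gamma(5.5 + 8/2, 15.0 + 115.5176/2) = Inv-Gamma(9.50, 72.75880).
Mode = β/(α+1) = 72.75880/10.50 = 6.9294.

6.9294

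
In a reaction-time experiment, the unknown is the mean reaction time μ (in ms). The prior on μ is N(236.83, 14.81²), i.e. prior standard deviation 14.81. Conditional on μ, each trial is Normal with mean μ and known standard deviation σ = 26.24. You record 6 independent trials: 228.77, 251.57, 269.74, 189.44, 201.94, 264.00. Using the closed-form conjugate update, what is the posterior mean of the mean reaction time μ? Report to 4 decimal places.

For Normal data with known variance σ², a Normal(μ₀, σ₀²) prior on μ is conjugate. Posterior precision = 1/σ₀² + n/σ²; posterior mean is the precision-weighted average of μ₀ and x̄.
Σxᵢ = 228.77 + 251.57 + 269.74 + 189.44 + 201.94 + 264.00 = 1405.46, so n·x̄ = 1405.46.
σ₀² = 14.81² = 219.3361, σ² = 26.24² = 688.5376; σ² + n·σ₀² = 688.5376 + 6·219.3361 = 2004.5542.
Posterior mean = (μ₀/σ₀² + n·x̄/σ²)/(1/σ₀² + n/σ²) = (σ²·μ₀ + σ₀²·n·x̄)/(σ² + n·σ₀²) = (688.5376·236.83 + 219.3361·1405.46)/2004.5542 = 471334.474914/2004.5542 = 235.1318.

235.1318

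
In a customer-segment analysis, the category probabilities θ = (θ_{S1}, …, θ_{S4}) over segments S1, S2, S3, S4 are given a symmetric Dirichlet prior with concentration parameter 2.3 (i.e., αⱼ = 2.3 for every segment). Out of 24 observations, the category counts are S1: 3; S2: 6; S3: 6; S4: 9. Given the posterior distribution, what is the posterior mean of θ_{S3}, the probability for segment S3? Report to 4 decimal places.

0.2500

The Dirichlet prior is conjugate to the Multinomial likelihood: each posterior αⱼ = prior αⱼ + observed count nⱼ.
Posterior concentration: (5.3, 8.3, 8.3, 11.3), total = 33.2.
E[θ_{S3}|data] = α_{S3}/Σα = 8.3/33.2 = 0.2500.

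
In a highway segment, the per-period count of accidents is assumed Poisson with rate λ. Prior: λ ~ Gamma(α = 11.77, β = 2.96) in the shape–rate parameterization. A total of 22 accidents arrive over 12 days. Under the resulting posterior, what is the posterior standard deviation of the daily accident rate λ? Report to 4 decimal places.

0.3884

With a Gamma(shape α, rate β) prior, the Poisson likelihood is conjugate: the posterior is Gamma(α + ΣXᵢ, β + n).
Posterior: Gamma(α+S, β+n) = Gamma(11.77+22, 2.96+12) = Gamma(33.77, 14.96).
SD = √α/β = √33.77/14.96 = 0.3884.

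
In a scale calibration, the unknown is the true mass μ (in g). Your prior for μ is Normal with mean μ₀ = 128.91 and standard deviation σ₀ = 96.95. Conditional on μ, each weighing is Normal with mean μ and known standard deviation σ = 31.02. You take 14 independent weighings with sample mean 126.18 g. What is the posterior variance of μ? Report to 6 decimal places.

68.232514

For Normal data with known variance σ², a Normal(μ₀, σ₀²) prior on μ is conjugate. Posterior precision = 1/σ₀² + n/σ²; posterior mean is the precision-weighted average of μ₀ and x̄.
σ₀² = 96.95² = 9399.3025, σ² = 31.02² = 962.2404; σ² + n·σ₀² = 962.2404 + 14·9399.3025 = 132552.4754.
Posterior precision = 1/σ₀² + n/σ² = 1/9399.3025 + 14/962.2404 = (σ² + n·σ₀²)/(σ₀²σ²) = 132552.4754/(9399.3025·962.2404); posterior variance σₙ² = σ₀²σ²/(σ² + n·σ₀²) = 9399.3025·962.2404/132552.4754 = 68.232514.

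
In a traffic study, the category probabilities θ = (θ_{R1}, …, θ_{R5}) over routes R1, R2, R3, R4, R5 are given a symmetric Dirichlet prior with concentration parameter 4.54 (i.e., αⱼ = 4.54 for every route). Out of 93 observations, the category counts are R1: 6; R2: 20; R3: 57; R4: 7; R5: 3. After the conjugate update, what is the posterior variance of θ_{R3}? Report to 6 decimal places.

0.002134

The Dirichlet prior is conjugate to the Multinomial likelihood: each posterior αⱼ = prior αⱼ + observed count nⱼ.
Posterior concentration: (10.54, 24.54, 61.54, 11.54, 7.54), total = 115.70.
Var[θ_j] = α_j(Σα−α_j)/((Σα)²(Σα+1)) = 61.54·54.16/(115.70²·116.70) = 0.002134.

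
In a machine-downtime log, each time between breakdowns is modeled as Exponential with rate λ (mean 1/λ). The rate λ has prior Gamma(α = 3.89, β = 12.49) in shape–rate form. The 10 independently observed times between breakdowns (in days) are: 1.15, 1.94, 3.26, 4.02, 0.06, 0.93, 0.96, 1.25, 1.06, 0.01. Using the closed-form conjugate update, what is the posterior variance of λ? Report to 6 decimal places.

0.018871

With a Gamma(shape α, rate β) prior on the exponential rate λ, the posterior after n observations with total T = Σxᵢ is Gamma(α+n, β+T).
Sum of observations T = 14.64 days; n = 10.
Posterior: Gamma(3.89+10, 12.49+14.64) = Gamma(13.89, 27.13).
Var = α/β² = 0.018871.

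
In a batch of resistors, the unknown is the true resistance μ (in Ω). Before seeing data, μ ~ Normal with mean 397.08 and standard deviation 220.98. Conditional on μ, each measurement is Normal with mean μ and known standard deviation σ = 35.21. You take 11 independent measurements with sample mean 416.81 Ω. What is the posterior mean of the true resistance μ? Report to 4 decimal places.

For Normal data with known variance σ², a Normal(μ₀, σ₀²) prior on μ is conjugate. Posterior precision = 1/σ₀² + n/σ²; posterior mean is the precision-weighted average of μ₀ and x̄.
n·x̄ = 11·416.81 = 4584.91.
σ₀² = 220.98² = 48832.1604, σ² = 35.21² = 1239.7441; σ² + n·σ₀² = 1239.7441 + 11·48832.1604 = 538393.5085.
Posterior mean = (μ₀/σ₀² + n·x̄/σ²)/(1/σ₀² + n/σ²) = (σ²·μ₀ + σ₀²·n·x̄)/(σ² + n·σ₀²) = (1239.7441·397.08 + 48832.1604·4584.91)/538393.5085 = 224383338.126792/538393.5085 = 416.7646.

416.7646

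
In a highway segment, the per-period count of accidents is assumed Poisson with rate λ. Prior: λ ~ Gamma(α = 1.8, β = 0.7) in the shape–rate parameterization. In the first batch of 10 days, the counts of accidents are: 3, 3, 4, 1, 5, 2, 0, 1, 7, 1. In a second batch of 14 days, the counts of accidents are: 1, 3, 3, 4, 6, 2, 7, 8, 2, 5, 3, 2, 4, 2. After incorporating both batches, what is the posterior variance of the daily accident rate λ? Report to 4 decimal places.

0.1324

With a Gamma(shape α, rate β) prior, the Poisson likelihood is conjugate: the posterior is Gamma(α + ΣXᵢ, β + n).
Batch 1: sum of counts S = 27 over n = 10 days.
After batch 1: Gamma(α+S, β+n) = Gamma(1.8+27, 0.7+10) = Gamma(28.8, 10.7).
Batch 2: sum of counts S = 52 over n = 14 days.
After batch 2: Gamma(α+S, β+n) = Gamma(28.8+52, 10.7+14) = Gamma(80.8, 24.7).
Var = α/β² = 80.8/24.7² = 0.1324.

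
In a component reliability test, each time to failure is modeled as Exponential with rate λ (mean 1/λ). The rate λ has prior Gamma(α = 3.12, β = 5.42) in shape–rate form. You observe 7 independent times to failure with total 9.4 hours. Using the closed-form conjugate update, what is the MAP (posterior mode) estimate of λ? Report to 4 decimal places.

With a Gamma(shape α, rate β) prior on the exponential rate λ, the posterior after n observations with total T = Σxᵢ is Gamma(α+n, β+T).
Posterior: Gamma(3.12+7, 5.42+9.4) = Gamma(10.12, 14.82).
Mode = (α−1)/β = 0.6154.

0.6154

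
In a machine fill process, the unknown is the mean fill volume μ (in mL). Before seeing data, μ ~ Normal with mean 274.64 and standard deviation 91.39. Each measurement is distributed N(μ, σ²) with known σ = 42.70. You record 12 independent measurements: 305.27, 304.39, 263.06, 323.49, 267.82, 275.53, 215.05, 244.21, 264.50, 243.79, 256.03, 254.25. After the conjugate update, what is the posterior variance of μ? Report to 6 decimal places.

149.226132

For Normal data with known variance σ², a Normal(μ₀, σ₀²) prior on μ is conjugate. Posterior precision = 1/σ₀² + n/σ²; posterior mean is the precision-weighted average of μ₀ and x̄.
σ₀² = 91.39² = 8352.1321, σ² = 42.70² = 1823.29; σ² + n·σ₀² = 1823.29 + 12·8352.1321 = 102048.8752.
Posterior precision = 1/σ₀² + n/σ² = 1/8352.1321 + 12/1823.29 = (σ² + n·σ₀²)/(σ₀²σ²) = 102048.8752/(8352.1321·1823.29); posterior variance σₙ² = σ₀²σ²/(σ² + n·σ₀²) = 8352.1321·1823.29/102048.8752 = 149.226132.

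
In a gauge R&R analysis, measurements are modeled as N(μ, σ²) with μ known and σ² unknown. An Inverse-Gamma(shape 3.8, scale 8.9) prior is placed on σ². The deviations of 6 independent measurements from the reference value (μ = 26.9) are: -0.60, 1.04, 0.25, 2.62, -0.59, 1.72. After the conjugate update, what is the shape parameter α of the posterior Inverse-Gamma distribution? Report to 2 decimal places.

6.80

With known mean μ and an Inverse-Gamma(α, β) prior on σ², the Normal likelihood is conjugate: posterior is Inv-Gamma(α + n/2, β + Σ(xᵢ−μ)²/2).
Σ(xᵢ−μ)² = (-0.60)² + (1.04)² + (0.25)² + (2.62)² + (-0.59)² + (1.72)² = 11.6750.
Posterior: Inv-Gamma(3.8 + 6/2, 8.9 + 11.6750/2) = Inv-Gamma(6.80, 14.73750).
Posterior α = 6.80.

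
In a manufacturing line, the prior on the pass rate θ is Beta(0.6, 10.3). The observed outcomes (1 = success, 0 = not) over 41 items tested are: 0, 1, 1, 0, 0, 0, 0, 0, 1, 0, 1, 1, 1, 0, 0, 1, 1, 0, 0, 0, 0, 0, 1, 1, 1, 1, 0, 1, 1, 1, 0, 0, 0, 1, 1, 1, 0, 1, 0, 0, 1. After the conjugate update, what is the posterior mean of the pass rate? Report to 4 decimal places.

The Beta prior is conjugate to a Binomial/Bernoulli likelihood; the update adds successes to α and failures to β.
Posterior: Beta(α+k, β+n−k) = Beta(0.6+20, 10.3+21) = Beta(20.6, 31.3).
Posterior mean = α/(α+β) = 20.6/51.9 = 0.3969.

0.3969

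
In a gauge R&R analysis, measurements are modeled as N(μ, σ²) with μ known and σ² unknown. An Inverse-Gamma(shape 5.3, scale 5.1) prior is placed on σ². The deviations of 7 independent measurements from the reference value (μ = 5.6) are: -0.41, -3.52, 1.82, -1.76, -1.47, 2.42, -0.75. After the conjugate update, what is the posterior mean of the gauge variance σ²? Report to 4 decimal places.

2.4198

With known mean μ and an Inverse-Gamma(α, β) prior on σ², the Normal likelihood is conjugate: posterior is Inv-Gamma(α + n/2, β + Σ(xᵢ−μ)²/2).
Σ(xᵢ−μ)² = (-0.41)² + (-3.52)² + (1.82)² + (-1.76)² + (-1.47)² + (2.42)² + (-0.75)² = 27.5483.
Posterior: Inv-Gamma(5.3 + 7/2, 5.1 + 27.5483/2) = Inv-Gamma(8.80, 18.87415).
E[σ²|data] = β/(α−1) = 18.87415/7.80 = 2.4198.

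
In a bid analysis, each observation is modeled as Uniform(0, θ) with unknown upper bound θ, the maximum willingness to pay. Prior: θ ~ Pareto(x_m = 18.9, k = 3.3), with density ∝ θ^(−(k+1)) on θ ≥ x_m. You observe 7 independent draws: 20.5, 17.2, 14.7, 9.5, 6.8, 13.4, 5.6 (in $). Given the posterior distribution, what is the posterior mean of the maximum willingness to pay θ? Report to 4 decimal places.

22.7043

A Pareto(scale x_m, shape k) prior on the upper bound θ of Uniform(0, θ) is conjugate: posterior is Pareto(max(x_m, max xᵢ), k + n).
Sample maximum = 20.5; prior scale x_m = 18.9 → posterior scale = max = 20.5.
Posterior shape = 3.3 + 7 = 10.3.
E[θ|data] = k·x_m/(k−1) = 10.3·20.5/9.3 = 22.7043.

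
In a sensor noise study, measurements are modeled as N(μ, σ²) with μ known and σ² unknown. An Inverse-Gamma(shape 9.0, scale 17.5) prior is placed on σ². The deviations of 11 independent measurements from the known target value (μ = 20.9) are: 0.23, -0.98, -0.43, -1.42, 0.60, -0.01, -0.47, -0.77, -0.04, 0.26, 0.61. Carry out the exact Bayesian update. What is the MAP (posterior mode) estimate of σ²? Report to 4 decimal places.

1.2848

With known mean μ and an Inverse-Gamma(α, β) prior on σ², the Normal likelihood is conjugate: posterior is Inv-Gamma(α + n/2, β + Σ(xᵢ−μ)²/2).
Σ(xᵢ−μ)² = (0.23)² + (-0.98)² + (-0.43)² + (-1.42)² + (0.60)² + (-0.01)² + (-0.47)² + (-0.77)² + (-0.04)² + (0.26)² + (0.61)² = 4.8298.
Posterior: Inv-Gamma(9.0 + 11/2, 17.5 + 4.8298/2) = Inv-Gamma(14.50, 19.91490).
Mode = β/(α+1) = 19.91490/15.50 = 1.2848.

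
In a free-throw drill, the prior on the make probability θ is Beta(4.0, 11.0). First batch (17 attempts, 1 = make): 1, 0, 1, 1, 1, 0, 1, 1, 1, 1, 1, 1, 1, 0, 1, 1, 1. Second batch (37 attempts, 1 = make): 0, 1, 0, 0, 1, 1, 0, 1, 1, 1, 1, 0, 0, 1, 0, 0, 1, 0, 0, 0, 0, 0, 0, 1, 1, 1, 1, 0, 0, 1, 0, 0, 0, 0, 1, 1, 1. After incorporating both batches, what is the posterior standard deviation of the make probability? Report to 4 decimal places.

The Beta prior is conjugate to a Binomial/Bernoulli likelihood; the update adds successes to α and failures to β.
After batch 1: Beta(4.0+14, 11.0+3) = Beta(18.0, 14.0).
After batch 2: Beta(18.0+17, 14.0+20) = Beta(35.0, 34.0).
Var = αβ/((α+β)²(α+β+1)) = 35.0·34.0/(69.0²·70.0) = 0.00357068; SD = √0.00357068 = 0.0598.

0.0598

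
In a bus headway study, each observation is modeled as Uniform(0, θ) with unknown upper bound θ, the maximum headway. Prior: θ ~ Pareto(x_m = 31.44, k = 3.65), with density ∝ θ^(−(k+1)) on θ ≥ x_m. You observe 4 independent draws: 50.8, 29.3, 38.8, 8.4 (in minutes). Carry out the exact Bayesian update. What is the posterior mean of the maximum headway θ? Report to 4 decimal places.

A Pareto(scale x_m, shape k) prior on the upper bound θ of Uniform(0, θ) is conjugate: posterior is Pareto(max(x_m, max xᵢ), k + n).
Sample maximum = 50.8; prior scale x_m = 31.44 → posterior scale = max = 50.80.
Posterior shape = 3.65 + 4 = 7.65.
E[θ|data] = k·x_m/(k−1) = 7.65·50.80/6.65 = 58.4391.

58.4391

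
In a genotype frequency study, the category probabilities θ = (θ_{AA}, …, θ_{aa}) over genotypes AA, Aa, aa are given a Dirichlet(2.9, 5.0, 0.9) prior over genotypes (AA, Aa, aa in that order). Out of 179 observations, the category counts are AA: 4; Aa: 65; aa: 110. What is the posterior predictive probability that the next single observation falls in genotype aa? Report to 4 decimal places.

0.5905

The Dirichlet prior is conjugate to the Multinomial likelihood: each posterior αⱼ = prior αⱼ + observed count nⱼ.
Posterior concentration: (6.9, 70.0, 110.9), total = 187.8.
P(next = aa | data) = α_{aa}/Σα = 0.5905.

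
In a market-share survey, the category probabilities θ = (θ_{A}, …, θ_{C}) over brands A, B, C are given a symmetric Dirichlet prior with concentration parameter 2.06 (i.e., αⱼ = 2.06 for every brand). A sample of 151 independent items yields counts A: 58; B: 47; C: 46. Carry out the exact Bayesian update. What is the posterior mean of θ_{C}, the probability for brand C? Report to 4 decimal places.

0.3058

The Dirichlet prior is conjugate to the Multinomial likelihood: each posterior αⱼ = prior αⱼ + observed count nⱼ.
Posterior concentration: (60.06, 49.06, 48.06), total = 157.18.
E[θ_{C}|data] = α_{C}/Σα = 48.06/157.18 = 0.3058.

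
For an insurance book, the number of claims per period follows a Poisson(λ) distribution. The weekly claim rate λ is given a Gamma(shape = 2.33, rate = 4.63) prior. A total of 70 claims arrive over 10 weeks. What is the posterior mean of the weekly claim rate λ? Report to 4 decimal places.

With a Gamma(shape α, rate β) prior, the Poisson likelihood is conjugate: the posterior is Gamma(α + ΣXᵢ, β + n).
Posterior: Gamma(α+S, β+n) = Gamma(2.33+70, 4.63+10) = Gamma(72.33, 14.63).
Posterior mean = α/β = 72.33/14.63 = 4.9440.

4.9440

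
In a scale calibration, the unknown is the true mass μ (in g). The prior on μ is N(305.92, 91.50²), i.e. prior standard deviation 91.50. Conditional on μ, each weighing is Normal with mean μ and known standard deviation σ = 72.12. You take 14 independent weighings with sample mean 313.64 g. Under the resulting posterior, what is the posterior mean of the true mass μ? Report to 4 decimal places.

313.3120

For Normal data with known variance σ², a Normal(μ₀, σ₀²) prior on μ is conjugate. Posterior precision = 1/σ₀² + n/σ²; posterior mean is the precision-weighted average of μ₀ and x̄.
n·x̄ = 14·313.64 = 4390.96.
σ₀² = 91.50² = 8372.25, σ² = 72.12² = 5201.2944; σ² + n·σ₀² = 5201.2944 + 14·8372.25 = 122412.7944.
Posterior mean = (μ₀/σ₀² + n·x̄/σ²)/(1/σ₀² + n/σ²) = (σ²·μ₀ + σ₀²·n·x̄)/(σ² + n·σ₀²) = (5201.2944·305.92 + 8372.25·4390.96)/122412.7944 = 38353394.842848/122412.7944 = 313.3120.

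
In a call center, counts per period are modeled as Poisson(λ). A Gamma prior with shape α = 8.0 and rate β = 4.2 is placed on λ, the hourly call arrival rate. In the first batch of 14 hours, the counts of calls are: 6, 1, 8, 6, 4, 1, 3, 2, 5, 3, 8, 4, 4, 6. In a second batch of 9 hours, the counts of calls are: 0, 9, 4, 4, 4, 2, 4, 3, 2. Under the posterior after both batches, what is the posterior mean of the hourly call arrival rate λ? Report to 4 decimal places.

3.7132

With a Gamma(shape α, rate β) prior, the Poisson likelihood is conjugate: the posterior is Gamma(α + ΣXᵢ, β + n).
Batch 1: sum of counts S = 61 over n = 14 hours.
After batch 1: Gamma(α+S, β+n) = Gamma(8.0+61, 4.2+14) = Gamma(69.0, 18.2).
Batch 2: sum of counts S = 32 over n = 9 hours.
After batch 2: Gamma(α+S, β+n) = Gamma(69.0+32, 18.2+9) = Gamma(101.0, 27.2).
Posterior mean = α/β = 101.0/27.2 = 3.7132.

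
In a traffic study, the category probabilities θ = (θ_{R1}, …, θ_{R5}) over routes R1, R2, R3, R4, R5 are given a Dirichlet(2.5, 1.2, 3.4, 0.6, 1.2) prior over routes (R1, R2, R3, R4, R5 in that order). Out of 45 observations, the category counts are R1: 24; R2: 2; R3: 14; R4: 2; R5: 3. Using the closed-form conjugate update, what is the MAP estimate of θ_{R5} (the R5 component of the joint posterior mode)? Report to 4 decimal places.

The Dirichlet prior is conjugate to the Multinomial likelihood: each posterior αⱼ = prior αⱼ + observed count nⱼ.
Posterior concentration: (26.5, 3.2, 17.4, 2.6, 4.2), total = 53.9.
Joint mode component: (α_{R5}−1)/(Σα−K) = 3.2/48.9 = 0.0654.

0.0654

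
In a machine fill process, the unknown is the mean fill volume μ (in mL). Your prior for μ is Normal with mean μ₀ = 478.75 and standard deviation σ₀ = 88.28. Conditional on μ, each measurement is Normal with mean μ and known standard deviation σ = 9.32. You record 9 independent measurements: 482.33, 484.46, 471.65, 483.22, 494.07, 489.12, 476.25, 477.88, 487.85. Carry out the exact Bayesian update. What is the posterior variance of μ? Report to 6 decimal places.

9.639440

For Normal data with known variance σ², a Normal(μ₀, σ₀²) prior on μ is conjugate. Posterior precision = 1/σ₀² + n/σ²; posterior mean is the precision-weighted average of μ₀ and x̄.
σ₀² = 88.28² = 7793.3584, σ² = 9.32² = 86.8624; σ² + n·σ₀² = 86.8624 + 9·7793.3584 = 70227.088.
Posterior precision = 1/σ₀² + n/σ² = 1/7793.3584 + 9/86.8624 = (σ² + n·σ₀²)/(σ₀²σ²) = 70227.088/(7793.3584·86.8624); posterior variance σₙ² = σ₀²σ²/(σ² + n·σ₀²) = 7793.3584·86.8624/70227.088 = 9.639440.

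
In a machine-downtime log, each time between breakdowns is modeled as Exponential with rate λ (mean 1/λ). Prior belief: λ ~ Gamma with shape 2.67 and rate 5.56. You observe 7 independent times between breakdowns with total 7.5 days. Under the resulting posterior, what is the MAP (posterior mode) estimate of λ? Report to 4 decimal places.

0.6639

With a Gamma(shape α, rate β) prior on the exponential rate λ, the posterior after n observations with total T = Σxᵢ is Gamma(α+n, β+T).
Posterior: Gamma(2.67+7, 5.56+7.5) = Gamma(9.67, 13.06).
Mode = (α−1)/β = 0.6639.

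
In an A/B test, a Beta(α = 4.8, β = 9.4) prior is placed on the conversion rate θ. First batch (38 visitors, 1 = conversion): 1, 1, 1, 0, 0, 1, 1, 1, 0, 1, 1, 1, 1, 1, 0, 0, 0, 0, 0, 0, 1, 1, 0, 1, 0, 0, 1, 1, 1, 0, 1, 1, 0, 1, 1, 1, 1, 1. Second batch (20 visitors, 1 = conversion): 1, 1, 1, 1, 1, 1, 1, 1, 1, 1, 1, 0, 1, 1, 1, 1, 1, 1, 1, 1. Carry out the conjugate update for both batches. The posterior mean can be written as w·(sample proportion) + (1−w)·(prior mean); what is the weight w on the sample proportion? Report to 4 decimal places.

The Beta prior is conjugate to a Binomial/Bernoulli likelihood; the update adds successes to α and failures to β.
Total number of visitors: n = 38 + 20 = 58.
Posterior mean = (α₀+k)/(α₀+β₀+n) = [n/(α₀+β₀+n)]·(k/n) + [(α₀+β₀)/(α₀+β₀+n)]·α₀/(α₀+β₀), so only n and the prior enter the weight.
The weight on the data is w = n/(α₀+β₀+n) = 58/(4.8+9.4+58) = 58/72.2 = 0.8033.

0.8033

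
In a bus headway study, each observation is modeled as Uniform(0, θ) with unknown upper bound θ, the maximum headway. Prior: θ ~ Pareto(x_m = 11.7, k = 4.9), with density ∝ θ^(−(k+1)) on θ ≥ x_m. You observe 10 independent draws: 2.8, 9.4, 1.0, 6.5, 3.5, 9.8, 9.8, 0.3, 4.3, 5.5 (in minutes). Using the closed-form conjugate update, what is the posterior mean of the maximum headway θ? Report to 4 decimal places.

12.5417

A Pareto(scale x_m, shape k) prior on the upper bound θ of Uniform(0, θ) is conjugate: posterior is Pareto(max(x_m, max xᵢ), k + n).
Sample maximum = 9.8; prior scale x_m = 11.7 → posterior scale = max = 11.7.
Posterior shape = 4.9 + 10 = 14.9.
E[θ|data] = k·x_m/(k−1) = 14.9·11.7/13.9 = 12.5417.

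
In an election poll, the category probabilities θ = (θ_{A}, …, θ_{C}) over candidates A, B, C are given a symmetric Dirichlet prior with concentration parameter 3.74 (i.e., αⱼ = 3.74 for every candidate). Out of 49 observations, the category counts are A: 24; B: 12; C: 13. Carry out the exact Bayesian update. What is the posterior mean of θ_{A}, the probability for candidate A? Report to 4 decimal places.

0.4606

The Dirichlet prior is conjugate to the Multinomial likelihood: each posterior αⱼ = prior αⱼ + observed count nⱼ.
Posterior concentration: (27.74, 15.74, 16.74), total = 60.22.
E[θ_{A}|data] = α_{A}/Σα = 27.74/60.22 = 0.4606.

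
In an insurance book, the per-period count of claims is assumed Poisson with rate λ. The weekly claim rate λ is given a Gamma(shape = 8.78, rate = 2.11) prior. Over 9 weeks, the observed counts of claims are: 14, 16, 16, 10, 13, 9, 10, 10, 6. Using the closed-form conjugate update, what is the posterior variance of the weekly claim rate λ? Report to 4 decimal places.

0.9137

With a Gamma(shape α, rate β) prior, the Poisson likelihood is conjugate: the posterior is Gamma(α + ΣXᵢ, β + n).
Sum of counts S = 104 over n = 9 weeks.
Posterior: Gamma(α+S, β+n) = Gamma(8.78+104, 2.11+9) = Gamma(112.78, 11.11).
Var = α/β² = 112.78/11.11² = 0.9137.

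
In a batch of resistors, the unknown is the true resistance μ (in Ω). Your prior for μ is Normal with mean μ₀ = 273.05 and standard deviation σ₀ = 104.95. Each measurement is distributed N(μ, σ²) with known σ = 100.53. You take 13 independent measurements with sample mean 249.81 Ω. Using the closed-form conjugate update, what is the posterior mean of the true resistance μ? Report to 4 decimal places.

251.3421

For Normal data with known variance σ², a Normal(μ₀, σ₀²) prior on μ is conjugate. Posterior precision = 1/σ₀² + n/σ²; posterior mean is the precision-weighted average of μ₀ and x̄.
n·x̄ = 13·249.81 = 3247.53.
σ₀² = 104.95² = 11014.5025, σ² = 100.53² = 10106.2809; σ² + n·σ₀² = 10106.2809 + 13·11014.5025 = 153294.8134.
Posterior mean = (μ₀/σ₀² + n·x̄/σ²)/(1/σ₀² + n/σ²) = (σ²·μ₀ + σ₀²·n·x̄)/(σ² + n·σ₀²) = (10106.2809·273.05 + 11014.5025·3247.53)/153294.8134 = 38529447.30357/153294.8134 = 251.3421.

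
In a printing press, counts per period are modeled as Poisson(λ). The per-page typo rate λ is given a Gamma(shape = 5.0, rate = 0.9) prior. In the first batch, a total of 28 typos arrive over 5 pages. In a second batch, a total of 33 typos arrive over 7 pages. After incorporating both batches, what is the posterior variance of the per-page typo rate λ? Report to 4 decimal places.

0.3966

With a Gamma(shape α, rate β) prior, the Poisson likelihood is conjugate: the posterior is Gamma(α + ΣXᵢ, β + n).
After batch 1: Gamma(α+S, β+n) = Gamma(5.0+28, 0.9+5) = Gamma(33.0, 5.9).
After batch 2: Gamma(α+S, β+n) = Gamma(33.0+33, 5.9+7) = Gamma(66.0, 12.9).
Var = α/β² = 66.0/12.9² = 0.3966.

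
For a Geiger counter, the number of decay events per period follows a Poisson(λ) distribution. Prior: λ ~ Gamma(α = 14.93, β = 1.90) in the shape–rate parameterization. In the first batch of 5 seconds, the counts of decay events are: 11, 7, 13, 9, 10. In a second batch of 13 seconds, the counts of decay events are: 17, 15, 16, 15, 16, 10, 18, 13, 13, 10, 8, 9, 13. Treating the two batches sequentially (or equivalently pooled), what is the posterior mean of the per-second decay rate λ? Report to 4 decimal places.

11.9563

With a Gamma(shape α, rate β) prior, the Poisson likelihood is conjugate: the posterior is Gamma(α + ΣXᵢ, β + n).
Batch 1: sum of counts S = 50 over n = 5 seconds.
After batch 1: Gamma(α+S, β+n) = Gamma(14.93+50, 1.90+5) = Gamma(64.93, 6.90).
Batch 2: sum of counts S = 173 over n = 13 seconds.
After batch 2: Gamma(α+S, β+n) = Gamma(64.93+173, 6.90+13) = Gamma(237.93, 19.90).
Posterior mean = α/β = 237.93/19.90 = 11.9563.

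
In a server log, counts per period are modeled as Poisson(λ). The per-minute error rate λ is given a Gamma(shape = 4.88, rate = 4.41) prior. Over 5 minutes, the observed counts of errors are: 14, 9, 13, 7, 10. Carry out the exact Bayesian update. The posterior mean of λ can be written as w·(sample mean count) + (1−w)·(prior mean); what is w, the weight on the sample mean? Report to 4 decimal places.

With a Gamma(shape α, rate β) prior, the Poisson likelihood is conjugate: the posterior is Gamma(α + ΣXᵢ, β + n).
Posterior mean = (α₀+S)/(β₀+n) = [n/(β₀+n)]·(S/n) + [β₀/(β₀+n)]·(α₀/β₀), so only n and β₀ enter the weight.
Weight on data w = n/(β₀+n) = 5/(4.41+5) = 5/9.41 = 0.5313.

0.5313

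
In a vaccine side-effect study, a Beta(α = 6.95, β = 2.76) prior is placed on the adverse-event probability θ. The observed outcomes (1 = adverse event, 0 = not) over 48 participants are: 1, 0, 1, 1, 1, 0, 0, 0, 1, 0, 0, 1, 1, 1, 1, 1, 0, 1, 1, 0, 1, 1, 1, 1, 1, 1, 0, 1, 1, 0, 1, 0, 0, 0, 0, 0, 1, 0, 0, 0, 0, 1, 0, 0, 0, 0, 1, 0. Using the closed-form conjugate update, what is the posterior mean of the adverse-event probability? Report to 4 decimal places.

The Beta prior is conjugate to a Binomial/Bernoulli likelihood; the update adds successes to α and failures to β.
Posterior: Beta(α+k, β+n−k) = Beta(6.95+24, 2.76+24) = Beta(30.95, 26.76).
Posterior mean = α/(α+β) = 30.95/57.71 = 0.5363.

0.5363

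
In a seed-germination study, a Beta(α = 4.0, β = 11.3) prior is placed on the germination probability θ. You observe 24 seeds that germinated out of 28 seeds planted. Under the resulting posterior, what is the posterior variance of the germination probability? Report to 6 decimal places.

The Beta prior is conjugate to a Binomial/Bernoulli likelihood; the update adds successes to α and failures to β.
Posterior: Beta(α+k, β+n−k) = Beta(4.0+24, 11.3+4) = Beta(28.0, 15.3).
Var = αβ/((α+β)²(α+β+1)) = 28.0·15.3/(43.3²·44.3) = 0.005158.

0.005158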